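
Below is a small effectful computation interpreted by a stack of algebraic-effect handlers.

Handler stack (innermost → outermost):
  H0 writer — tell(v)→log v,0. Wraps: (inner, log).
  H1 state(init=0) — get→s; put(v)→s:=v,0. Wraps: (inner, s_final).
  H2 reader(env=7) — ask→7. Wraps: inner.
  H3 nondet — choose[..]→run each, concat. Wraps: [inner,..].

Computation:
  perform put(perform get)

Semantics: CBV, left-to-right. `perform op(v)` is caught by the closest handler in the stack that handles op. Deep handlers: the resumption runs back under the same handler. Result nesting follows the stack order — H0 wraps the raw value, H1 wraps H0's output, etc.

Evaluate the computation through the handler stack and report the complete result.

Working:
get @ H1 ⇒ 0
put(0) @ H1 ⇒ s:=0
H0 returns (0, ())
H1 returns ((0, ()), 0)
H2 returns ((0, ()), 0)
H3 returns [((0, ()), 0)]
= [((0, ()), 0)]

Answer: [((0, ()), 0)]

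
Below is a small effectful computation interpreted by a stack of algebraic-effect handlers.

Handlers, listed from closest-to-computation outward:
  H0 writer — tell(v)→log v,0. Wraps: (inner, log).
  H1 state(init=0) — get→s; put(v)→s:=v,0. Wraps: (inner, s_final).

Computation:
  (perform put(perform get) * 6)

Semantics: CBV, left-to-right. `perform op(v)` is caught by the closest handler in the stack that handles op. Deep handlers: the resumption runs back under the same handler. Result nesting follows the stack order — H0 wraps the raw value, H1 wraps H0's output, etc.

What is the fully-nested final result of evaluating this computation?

Step-by-step:
get @ H1 ⇒ 0
put(0) @ H1 ⇒ s:=0
H0 returns (0, ())
H1 returns ((0, ()), 0)
= ((0, ()), 0)

Answer: ((0, ()), 0)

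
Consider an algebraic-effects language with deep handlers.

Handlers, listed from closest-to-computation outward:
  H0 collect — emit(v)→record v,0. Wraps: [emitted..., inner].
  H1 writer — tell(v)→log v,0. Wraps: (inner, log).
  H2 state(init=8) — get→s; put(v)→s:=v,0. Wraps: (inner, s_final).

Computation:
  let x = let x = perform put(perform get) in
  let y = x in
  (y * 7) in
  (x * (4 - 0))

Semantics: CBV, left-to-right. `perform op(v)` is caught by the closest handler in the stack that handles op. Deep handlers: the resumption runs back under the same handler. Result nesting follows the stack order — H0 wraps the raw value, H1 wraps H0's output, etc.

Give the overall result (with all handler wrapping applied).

Evaluation trace:
get @ H2 ⇒ 8
put(8) @ H2 ⇒ s:=8
H0 returns [0]
H1 returns ([0], ())
H2 returns (([0], ()), 8)
= (([0], ()), 8)

Answer: (([0], ()), 8)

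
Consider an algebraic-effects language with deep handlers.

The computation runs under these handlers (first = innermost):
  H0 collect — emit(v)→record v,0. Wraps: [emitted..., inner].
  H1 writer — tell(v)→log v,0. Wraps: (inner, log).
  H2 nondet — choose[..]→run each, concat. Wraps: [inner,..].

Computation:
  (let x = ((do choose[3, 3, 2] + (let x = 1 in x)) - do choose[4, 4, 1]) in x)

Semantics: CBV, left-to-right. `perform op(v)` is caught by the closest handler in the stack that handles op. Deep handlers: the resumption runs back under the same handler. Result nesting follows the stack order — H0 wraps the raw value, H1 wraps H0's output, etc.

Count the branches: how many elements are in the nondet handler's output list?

Answer: 9

Working:
choose[3, 3, 2] @ H2
  branch[0] choose=3:
    choose[4, 4, 1] @ H2
      branch[0] choose=4:
        H0 returns [0]
        H1 returns ([0], ())
        H2 returns [([0], ())]
      branch[1] choose=4:
        H0 returns [0]
        H1 returns ([0], ())
        H2 returns [([0], ())]
      branch[2] choose=1:
        H0 returns [3]
        H1 returns ([3], ())
        H2 returns [([3], ())]
  branch[1] choose=3:
    choose[4, 4, 1] @ H2
      branch[0] choose=4:
        H0 returns [0]
        H1 returns ([0], ())
        H2 returns [([0], ())]
      branch[1] choose=4:
        H0 returns [0]
        H1 returns ([0], ())
        H2 returns [([0], ())]
      branch[2] choose=1:
        H0 returns [3]
        H1 returns ([3], ())
        H2 returns [([3], ())]
  branch[2] choose=2:
    choose[4, 4, 1] @ H2
      branch[0] choose=4:
        H0 returns [-1]
        H1 returns ([-1], ())
        H2 returns [([-1], ())]
      branch[1] choose=4:
        H0 returns [-1]
        H1 returns ([-1], ())
        H2 returns [([-1], ())]
      branch[2] choose=1:
        H0 returns [2]
        H1 returns ([2], ())
        H2 returns [([2], ())]
= [([0], ()), ([0], ()), ([3], ()), ([0], ()), ([0], ()), ([3], ()), ([-1], ()), ([-1], ()), ([2], ())]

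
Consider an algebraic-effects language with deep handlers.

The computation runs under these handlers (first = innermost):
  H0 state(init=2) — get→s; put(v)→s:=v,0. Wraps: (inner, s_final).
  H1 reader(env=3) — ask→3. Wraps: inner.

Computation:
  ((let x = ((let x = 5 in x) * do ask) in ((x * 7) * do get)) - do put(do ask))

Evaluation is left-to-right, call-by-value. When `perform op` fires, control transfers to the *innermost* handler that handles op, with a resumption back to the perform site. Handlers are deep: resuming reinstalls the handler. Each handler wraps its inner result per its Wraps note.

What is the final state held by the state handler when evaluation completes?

Answer: 3

Step-by-step:
ask @ H1 ⇒ 3
get @ H0 ⇒ 2
ask @ H1 ⇒ 3
put(3) @ H0 ⇒ s:=3
H0 returns (210, 3)
H1 returns (210, 3)
= (210, 3)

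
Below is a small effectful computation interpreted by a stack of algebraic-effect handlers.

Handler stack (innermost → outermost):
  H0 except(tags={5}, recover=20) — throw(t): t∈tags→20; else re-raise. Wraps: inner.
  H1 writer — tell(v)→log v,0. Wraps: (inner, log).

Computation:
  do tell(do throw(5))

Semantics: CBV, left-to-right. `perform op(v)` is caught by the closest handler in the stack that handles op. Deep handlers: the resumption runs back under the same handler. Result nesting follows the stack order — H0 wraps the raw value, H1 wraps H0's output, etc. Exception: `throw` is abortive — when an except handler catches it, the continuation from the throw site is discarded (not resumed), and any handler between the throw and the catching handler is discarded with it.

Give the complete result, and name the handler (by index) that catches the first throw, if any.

Step-by-step:
throw(5) @ H0 caught ⇒ 20
H1 returns (20, ())
= (20, ())

Answer: (20, ()) ; first throw caught by: H0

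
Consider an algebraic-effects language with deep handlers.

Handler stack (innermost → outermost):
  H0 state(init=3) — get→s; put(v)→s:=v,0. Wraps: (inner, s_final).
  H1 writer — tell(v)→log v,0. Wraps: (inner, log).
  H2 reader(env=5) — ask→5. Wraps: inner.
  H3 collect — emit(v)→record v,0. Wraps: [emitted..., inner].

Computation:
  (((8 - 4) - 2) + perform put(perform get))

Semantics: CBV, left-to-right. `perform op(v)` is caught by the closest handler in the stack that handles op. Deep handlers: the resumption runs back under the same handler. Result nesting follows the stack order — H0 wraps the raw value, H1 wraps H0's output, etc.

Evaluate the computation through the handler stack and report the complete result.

Answer: [((2, 3), ())]

Evaluation trace:
get @ H0 ⇒ 3
put(3) @ H0 ⇒ s:=3
H0 returns (2, 3)
H1 returns ((2, 3), ())
H2 returns ((2, 3), ())
H3 returns [((2, 3), ())]
= [((2, 3), ())]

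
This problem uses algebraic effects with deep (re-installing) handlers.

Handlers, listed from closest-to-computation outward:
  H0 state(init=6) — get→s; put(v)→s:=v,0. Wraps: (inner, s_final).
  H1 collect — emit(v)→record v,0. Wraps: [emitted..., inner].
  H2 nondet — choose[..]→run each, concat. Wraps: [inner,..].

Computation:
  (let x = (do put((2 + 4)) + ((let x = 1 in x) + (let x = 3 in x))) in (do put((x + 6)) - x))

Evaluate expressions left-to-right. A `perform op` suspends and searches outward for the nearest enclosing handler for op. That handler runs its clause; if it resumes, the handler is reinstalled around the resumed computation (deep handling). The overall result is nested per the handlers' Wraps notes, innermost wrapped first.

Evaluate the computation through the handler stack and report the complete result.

Step-by-step:
put(6) @ H0 ⇒ s:=6
put(10) @ H0 ⇒ s:=10
H0 returns (-4, 10)
H1 returns [(-4, 10)]
H2 returns [[(-4, 10)]]
= [[(-4, 10)]]

Answer: [[(-4, 10)]]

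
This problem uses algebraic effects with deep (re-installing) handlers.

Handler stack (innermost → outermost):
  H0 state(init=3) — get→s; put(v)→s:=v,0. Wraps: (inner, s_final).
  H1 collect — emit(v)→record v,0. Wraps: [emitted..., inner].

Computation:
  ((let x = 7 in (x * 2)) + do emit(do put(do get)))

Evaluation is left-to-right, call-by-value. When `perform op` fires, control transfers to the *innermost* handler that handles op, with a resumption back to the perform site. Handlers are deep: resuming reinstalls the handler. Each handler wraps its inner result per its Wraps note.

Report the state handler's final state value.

Answer: 3

Working:
get @ H0 ⇒ 3
put(3) @ H0 ⇒ s:=3
emit(0) @ H1 ⇒ out+=0
H0 returns (14, 3)
H1 returns [0, (14, 3)]
= [0, (14, 3)]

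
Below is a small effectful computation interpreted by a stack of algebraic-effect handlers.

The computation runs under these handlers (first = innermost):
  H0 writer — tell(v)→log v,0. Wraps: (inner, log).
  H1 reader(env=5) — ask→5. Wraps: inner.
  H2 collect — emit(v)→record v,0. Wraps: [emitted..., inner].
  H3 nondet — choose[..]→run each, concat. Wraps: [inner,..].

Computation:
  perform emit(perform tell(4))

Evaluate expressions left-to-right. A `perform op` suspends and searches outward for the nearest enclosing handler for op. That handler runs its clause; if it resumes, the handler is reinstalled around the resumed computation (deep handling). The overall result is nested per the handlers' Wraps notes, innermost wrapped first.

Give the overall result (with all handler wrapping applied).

Working:
tell(4) @ H0 ⇒ log+=4
emit(0) @ H2 ⇒ out+=0
H0 returns (0, (4))
H1 returns (0, (4))
H2 returns [0, (0, (4))]
H3 returns [[0, (0, (4))]]
= [[0, (0, (4))]]

Answer: [[0, (0, (4))]]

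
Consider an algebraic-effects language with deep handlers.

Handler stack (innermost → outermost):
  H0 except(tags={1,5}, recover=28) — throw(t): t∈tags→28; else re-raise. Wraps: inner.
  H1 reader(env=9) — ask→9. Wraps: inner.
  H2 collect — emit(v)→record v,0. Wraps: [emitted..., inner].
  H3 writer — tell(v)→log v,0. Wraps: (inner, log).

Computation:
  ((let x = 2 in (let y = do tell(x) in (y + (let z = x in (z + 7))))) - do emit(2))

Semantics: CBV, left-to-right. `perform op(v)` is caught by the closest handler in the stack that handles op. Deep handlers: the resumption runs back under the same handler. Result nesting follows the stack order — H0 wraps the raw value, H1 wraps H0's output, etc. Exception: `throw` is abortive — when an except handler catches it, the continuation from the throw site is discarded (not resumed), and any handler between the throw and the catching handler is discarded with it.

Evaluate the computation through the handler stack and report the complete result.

Answer: ([2, 9], (2))

Evaluation trace:
tell(2) @ H3 ⇒ log+=2
emit(2) @ H2 ⇒ out+=2
H0 returns 9
H1 returns 9
H2 returns [2, 9]
H3 returns ([2, 9], (2))
= ([2, 9], (2))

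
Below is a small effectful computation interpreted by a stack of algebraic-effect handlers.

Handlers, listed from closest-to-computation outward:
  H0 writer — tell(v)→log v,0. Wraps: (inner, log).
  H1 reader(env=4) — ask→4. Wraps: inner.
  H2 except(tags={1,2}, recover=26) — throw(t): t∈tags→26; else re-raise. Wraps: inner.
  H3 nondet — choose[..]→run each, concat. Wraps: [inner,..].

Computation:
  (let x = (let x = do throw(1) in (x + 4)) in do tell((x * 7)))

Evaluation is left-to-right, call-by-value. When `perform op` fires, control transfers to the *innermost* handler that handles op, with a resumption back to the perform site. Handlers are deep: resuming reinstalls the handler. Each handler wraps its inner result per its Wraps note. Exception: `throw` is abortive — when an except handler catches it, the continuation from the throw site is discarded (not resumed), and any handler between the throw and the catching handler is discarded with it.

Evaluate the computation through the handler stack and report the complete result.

Answer: [26]

Step-by-step:
throw(1) @ H2 caught ⇒ 26
H3 returns [26]
= [26]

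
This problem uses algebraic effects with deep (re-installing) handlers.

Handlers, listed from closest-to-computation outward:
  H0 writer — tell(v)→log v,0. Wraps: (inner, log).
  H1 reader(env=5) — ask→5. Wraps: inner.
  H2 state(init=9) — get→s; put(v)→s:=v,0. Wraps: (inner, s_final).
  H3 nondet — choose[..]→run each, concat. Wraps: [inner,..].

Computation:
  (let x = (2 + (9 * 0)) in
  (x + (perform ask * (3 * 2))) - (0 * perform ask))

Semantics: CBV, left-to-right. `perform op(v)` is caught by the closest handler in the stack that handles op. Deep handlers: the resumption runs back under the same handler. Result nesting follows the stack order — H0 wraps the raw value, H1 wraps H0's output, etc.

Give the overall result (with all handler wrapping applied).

Step-by-step:
ask @ H1 ⇒ 5
ask @ H1 ⇒ 5
H0 returns (32, ())
H1 returns (32, ())
H2 returns ((32, ()), 9)
H3 returns [((32, ()), 9)]
= [((32, ()), 9)]

Answer: [((32, ()), 9)]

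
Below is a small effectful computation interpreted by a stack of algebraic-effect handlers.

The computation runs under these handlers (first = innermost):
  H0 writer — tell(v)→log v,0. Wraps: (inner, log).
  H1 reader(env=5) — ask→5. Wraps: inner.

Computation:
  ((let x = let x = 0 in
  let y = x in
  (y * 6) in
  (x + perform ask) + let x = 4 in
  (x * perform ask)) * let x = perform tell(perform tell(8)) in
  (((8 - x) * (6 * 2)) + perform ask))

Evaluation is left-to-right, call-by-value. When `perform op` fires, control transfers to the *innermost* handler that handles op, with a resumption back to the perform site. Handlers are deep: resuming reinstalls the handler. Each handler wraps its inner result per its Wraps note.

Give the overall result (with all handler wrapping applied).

Answer: (2525, (8, 0))

Step-by-step:
ask @ H1 ⇒ 5
ask @ H1 ⇒ 5
tell(8) @ H0 ⇒ log+=8
tell(0) @ H0 ⇒ log+=0
ask @ H1 ⇒ 5
H0 returns (2525, (8, 0))
H1 returns (2525, (8, 0))
= (2525, (8, 0))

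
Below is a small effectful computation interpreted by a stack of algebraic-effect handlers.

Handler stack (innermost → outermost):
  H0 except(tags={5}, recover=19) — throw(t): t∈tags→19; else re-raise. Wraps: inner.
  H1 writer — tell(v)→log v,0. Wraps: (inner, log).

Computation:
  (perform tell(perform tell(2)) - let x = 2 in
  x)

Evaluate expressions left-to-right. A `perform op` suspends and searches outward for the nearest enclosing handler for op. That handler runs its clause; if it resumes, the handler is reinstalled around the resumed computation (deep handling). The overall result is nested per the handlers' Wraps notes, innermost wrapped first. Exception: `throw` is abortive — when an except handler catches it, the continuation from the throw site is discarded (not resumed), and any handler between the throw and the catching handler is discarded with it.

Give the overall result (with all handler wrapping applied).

Answer: (-2, (2, 0))

Working:
tell(2) @ H1 ⇒ log+=2
tell(0) @ H1 ⇒ log+=0
H0 returns -2
H1 returns (-2, (2, 0))
= (-2, (2, 0))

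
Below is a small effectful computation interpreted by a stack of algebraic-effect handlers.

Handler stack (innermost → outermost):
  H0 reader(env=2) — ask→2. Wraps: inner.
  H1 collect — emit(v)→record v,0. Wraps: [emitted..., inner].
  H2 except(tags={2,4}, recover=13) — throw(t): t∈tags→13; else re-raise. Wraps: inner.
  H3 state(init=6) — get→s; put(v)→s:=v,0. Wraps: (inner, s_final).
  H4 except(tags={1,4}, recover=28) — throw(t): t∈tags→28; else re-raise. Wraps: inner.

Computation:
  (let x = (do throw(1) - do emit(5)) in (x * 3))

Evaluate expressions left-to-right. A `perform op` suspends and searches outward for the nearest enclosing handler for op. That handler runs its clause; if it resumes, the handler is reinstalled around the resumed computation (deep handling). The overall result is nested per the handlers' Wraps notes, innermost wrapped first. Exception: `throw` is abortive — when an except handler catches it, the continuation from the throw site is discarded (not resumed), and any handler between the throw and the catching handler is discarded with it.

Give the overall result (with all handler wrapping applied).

Evaluation trace:
throw(1) @ H2 re-raised
throw(1) @ H4 caught ⇒ 28
= 28

Answer: 28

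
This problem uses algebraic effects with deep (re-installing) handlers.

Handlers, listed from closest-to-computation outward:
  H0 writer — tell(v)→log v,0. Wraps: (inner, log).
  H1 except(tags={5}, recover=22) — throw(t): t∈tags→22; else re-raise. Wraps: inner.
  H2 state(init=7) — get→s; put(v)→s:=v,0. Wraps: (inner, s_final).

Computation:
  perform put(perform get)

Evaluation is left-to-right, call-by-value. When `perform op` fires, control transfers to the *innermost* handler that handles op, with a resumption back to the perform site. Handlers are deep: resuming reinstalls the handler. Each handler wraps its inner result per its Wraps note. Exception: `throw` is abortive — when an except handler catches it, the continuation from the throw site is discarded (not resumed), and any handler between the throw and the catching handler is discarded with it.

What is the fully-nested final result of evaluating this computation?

Answer: ((0, ()), 7)

Step-by-step:
get @ H2 ⇒ 7
put(7) @ H2 ⇒ s:=7
H0 returns (0, ())
H1 returns (0, ())
H2 returns ((0, ()), 7)
= ((0, ()), 7)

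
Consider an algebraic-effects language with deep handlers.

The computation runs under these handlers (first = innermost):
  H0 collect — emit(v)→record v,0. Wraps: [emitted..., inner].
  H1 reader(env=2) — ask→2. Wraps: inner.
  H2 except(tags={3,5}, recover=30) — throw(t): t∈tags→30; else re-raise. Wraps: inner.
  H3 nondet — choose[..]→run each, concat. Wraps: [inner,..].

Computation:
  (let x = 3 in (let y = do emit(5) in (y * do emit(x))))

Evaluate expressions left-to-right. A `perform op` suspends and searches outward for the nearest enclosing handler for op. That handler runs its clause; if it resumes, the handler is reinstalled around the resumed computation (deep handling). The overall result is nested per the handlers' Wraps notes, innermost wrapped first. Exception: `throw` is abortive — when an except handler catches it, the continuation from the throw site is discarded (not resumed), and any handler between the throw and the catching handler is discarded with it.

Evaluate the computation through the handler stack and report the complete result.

Step-by-step:
emit(5) @ H0 ⇒ out+=5
emit(3) @ H0 ⇒ out+=3
H0 returns [5, 3, 0]
H1 returns [5, 3, 0]
H2 returns [5, 3, 0]
H3 returns [[5, 3, 0]]
= [[5, 3, 0]]

Answer: [[5, 3, 0]]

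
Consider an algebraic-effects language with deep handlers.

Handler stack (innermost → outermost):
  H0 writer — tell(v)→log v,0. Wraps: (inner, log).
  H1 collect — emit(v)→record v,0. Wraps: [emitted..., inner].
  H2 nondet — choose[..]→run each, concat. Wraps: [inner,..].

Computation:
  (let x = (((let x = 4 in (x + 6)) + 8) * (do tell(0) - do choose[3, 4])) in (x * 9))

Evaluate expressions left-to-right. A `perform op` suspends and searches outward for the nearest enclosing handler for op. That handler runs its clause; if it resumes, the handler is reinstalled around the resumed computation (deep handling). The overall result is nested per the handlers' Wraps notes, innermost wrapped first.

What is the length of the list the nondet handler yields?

Answer: 2

Working:
tell(0) @ H0 ⇒ log+=0
choose[3, 4] @ H2
  branch[0] choose=3:
    H0 returns (-486, (0))
    H1 returns [(-486, (0))]
    H2 returns [[(-486, (0))]]
  branch[1] choose=4:
    H0 returns (-648, (0))
    H1 returns [(-648, (0))]
    H2 returns [[(-648, (0))]]
= [[(-486, (0))], [(-648, (0))]]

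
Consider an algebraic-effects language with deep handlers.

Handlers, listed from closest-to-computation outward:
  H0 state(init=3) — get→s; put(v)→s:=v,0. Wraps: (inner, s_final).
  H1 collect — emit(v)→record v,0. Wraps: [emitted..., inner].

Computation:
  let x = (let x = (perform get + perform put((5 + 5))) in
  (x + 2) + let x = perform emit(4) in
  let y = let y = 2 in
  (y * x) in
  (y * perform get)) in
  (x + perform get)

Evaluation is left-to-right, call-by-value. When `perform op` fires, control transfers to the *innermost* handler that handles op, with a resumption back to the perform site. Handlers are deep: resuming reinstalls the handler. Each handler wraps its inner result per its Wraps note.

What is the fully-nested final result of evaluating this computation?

Answer: [4, (15, 10)]

Working:
get @ H0 ⇒ 3
put(10) @ H0 ⇒ s:=10
emit(4) @ H1 ⇒ out+=4
get @ H0 ⇒ 10
get @ H0 ⇒ 10
H0 returns (15, 10)
H1 returns [4, (15, 10)]
= [4, (15, 10)]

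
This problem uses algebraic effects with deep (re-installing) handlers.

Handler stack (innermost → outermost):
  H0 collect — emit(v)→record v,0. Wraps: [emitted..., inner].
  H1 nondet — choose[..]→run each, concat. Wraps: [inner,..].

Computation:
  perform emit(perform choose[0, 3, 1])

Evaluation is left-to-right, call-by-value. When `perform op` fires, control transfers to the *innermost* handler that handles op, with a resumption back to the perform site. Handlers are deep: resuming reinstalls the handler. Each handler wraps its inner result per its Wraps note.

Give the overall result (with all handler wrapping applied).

Answer: [[0, 0], [3, 0], [1, 0]]

Working:
choose[0, 3, 1] @ H1
  branch[0] choose=0:
    emit(0) @ H0 ⇒ out+=0
    H0 returns [0, 0]
    H1 returns [[0, 0]]
  branch[1] choose=3:
    emit(3) @ H0 ⇒ out+=3
    H0 returns [3, 0]
    H1 returns [[3, 0]]
  branch[2] choose=1:
    emit(1) @ H0 ⇒ out+=1
    H0 returns [1, 0]
    H1 returns [[1, 0]]
= [[0, 0], [3, 0], [1, 0]]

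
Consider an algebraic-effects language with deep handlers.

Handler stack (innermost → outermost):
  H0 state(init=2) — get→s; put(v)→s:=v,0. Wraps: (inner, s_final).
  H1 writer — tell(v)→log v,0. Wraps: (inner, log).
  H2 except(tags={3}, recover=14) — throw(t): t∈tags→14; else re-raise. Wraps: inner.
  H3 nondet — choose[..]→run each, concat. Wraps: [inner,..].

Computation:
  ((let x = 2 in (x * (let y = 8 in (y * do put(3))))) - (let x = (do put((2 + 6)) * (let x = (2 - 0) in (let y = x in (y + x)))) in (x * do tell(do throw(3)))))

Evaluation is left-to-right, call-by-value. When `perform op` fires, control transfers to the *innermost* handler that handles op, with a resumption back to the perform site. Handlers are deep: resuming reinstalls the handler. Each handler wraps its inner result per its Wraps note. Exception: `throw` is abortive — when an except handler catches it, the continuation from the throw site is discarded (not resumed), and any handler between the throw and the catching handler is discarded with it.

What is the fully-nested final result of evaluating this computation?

Answer: [14]

Evaluation trace:
put(3) @ H0 ⇒ s:=3
put(8) @ H0 ⇒ s:=8
throw(3) @ H2 caught ⇒ 14
H3 returns [14]
= [14]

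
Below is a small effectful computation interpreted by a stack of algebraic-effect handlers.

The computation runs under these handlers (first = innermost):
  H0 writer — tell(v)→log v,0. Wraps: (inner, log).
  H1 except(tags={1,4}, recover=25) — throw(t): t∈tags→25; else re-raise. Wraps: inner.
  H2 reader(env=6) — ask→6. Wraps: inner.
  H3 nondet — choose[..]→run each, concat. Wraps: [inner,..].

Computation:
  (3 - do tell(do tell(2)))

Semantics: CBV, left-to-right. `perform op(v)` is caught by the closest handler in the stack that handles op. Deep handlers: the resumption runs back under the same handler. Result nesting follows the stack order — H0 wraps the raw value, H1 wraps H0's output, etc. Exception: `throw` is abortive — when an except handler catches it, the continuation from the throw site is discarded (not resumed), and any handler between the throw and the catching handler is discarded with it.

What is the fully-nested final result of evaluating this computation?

Working:
tell(2) @ H0 ⇒ log+=2
tell(0) @ H0 ⇒ log+=0
H0 returns (3, (2, 0))
H1 returns (3, (2, 0))
H2 returns (3, (2, 0))
H3 returns [(3, (2, 0))]
= [(3, (2, 0))]

Answer: [(3, (2, 0))]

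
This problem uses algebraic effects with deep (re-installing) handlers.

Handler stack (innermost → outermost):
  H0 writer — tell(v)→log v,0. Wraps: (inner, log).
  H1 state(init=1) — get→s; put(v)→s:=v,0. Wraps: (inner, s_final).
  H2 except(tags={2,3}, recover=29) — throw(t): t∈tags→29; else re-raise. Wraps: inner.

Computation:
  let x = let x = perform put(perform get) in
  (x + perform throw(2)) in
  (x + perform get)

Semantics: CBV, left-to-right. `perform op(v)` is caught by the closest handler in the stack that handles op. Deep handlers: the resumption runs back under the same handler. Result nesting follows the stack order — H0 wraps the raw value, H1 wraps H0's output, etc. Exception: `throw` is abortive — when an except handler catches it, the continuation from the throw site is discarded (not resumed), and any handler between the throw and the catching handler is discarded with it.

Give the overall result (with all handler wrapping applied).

Answer: 29

Working:
get @ H1 ⇒ 1
put(1) @ H1 ⇒ s:=1
throw(2) @ H2 caught ⇒ 29
= 29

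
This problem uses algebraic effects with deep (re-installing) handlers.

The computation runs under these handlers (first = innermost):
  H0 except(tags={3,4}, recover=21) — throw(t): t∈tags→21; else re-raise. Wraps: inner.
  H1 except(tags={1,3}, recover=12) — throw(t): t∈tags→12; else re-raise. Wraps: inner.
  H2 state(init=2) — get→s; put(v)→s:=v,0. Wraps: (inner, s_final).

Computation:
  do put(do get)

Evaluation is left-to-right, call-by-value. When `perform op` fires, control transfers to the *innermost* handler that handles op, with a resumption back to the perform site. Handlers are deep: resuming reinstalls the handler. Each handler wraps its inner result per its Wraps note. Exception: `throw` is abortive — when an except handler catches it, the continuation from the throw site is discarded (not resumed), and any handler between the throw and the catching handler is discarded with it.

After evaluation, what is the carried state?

Answer: 2

Working:
get @ H2 ⇒ 2
put(2) @ H2 ⇒ s:=2
H0 returns 0
H1 returns 0
H2 returns (0, 2)
= (0, 2)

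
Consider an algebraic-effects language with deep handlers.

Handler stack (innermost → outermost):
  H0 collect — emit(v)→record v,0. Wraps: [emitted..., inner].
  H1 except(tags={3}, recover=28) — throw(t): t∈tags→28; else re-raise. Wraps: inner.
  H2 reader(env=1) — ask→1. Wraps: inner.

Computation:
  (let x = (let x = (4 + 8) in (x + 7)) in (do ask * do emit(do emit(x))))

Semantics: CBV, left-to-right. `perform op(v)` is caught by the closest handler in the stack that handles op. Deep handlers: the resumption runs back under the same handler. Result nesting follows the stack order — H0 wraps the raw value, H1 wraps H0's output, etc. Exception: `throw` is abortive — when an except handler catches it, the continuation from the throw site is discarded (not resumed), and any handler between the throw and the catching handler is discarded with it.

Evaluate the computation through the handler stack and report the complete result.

Evaluation trace:
ask @ H2 ⇒ 1
emit(19) @ H0 ⇒ out+=19
emit(0) @ H0 ⇒ out+=0
H0 returns [19, 0, 0]
H1 returns [19, 0, 0]
H2 returns [19, 0, 0]
= [19, 0, 0]

Answer: [19, 0, 0]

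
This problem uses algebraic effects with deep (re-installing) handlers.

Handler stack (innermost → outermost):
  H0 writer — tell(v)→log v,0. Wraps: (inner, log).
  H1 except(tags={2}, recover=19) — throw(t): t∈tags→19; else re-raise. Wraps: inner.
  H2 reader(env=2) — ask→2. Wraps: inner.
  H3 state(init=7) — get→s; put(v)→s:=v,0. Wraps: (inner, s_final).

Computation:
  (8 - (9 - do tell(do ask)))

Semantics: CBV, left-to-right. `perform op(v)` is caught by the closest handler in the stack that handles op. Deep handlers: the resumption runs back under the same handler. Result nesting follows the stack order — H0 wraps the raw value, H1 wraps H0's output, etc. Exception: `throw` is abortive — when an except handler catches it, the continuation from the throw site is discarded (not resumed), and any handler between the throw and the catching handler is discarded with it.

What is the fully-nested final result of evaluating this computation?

Answer: ((-1, (2)), 7)

Step-by-step:
ask @ H2 ⇒ 2
tell(2) @ H0 ⇒ log+=2
H0 returns (-1, (2))
H1 returns (-1, (2))
H2 returns (-1, (2))
H3 returns ((-1, (2)), 7)
= ((-1, (2)), 7)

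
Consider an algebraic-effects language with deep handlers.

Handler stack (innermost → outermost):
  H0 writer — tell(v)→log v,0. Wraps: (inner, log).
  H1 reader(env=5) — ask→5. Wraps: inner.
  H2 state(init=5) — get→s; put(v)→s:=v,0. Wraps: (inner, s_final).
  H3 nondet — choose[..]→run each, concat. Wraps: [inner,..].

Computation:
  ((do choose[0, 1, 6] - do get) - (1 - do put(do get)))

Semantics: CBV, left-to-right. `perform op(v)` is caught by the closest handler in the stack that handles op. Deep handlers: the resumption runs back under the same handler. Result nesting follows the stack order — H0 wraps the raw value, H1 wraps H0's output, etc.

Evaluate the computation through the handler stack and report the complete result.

Answer: [((-6, ()), 5), ((-5, ()), 5), ((0, ()), 5)]

Step-by-step:
choose[0, 1, 6] @ H3
  branch[0] choose=0:
    get @ H2 ⇒ 5
    get @ H2 ⇒ 5
    put(5) @ H2 ⇒ s:=5
    H0 returns (-6, ())
    H1 returns (-6, ())
    H2 returns ((-6, ()), 5)
    H3 returns [((-6, ()), 5)]
  branch[1] choose=1:
    get @ H2 ⇒ 5
    get @ H2 ⇒ 5
    put(5) @ H2 ⇒ s:=5
    H0 returns (-5, ())
    H1 returns (-5, ())
    H2 returns ((-5, ()), 5)
    H3 returns [((-5, ()), 5)]
  branch[2] choose=6:
    get @ H2 ⇒ 5
    get @ H2 ⇒ 5
    put(5) @ H2 ⇒ s:=5
    H0 returns (0, ())
    H1 returns (0, ())
    H2 returns ((0, ()), 5)
    H3 returns [((0, ()), 5)]
= [((-6, ()), 5), ((-5, ()), 5), ((0, ()), 5)]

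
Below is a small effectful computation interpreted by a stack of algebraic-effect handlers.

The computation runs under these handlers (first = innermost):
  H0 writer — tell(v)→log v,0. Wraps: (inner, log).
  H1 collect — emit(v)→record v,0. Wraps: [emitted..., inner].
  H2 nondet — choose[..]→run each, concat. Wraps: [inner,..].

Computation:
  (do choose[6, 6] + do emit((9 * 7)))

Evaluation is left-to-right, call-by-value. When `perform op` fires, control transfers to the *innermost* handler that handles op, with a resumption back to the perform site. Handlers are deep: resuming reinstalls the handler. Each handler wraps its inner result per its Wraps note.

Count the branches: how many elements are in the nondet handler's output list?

Answer: 2

Evaluation trace:
choose[6, 6] @ H2
  branch[0] choose=6:
    emit(63) @ H1 ⇒ out+=63
    H0 returns (6, ())
    H1 returns [63, (6, ())]
    H2 returns [[63, (6, ())]]
  branch[1] choose=6:
    emit(63) @ H1 ⇒ out+=63
    H0 returns (6, ())
    H1 returns [63, (6, ())]
    H2 returns [[63, (6, ())]]
= [[63, (6, ())], [63, (6, ())]]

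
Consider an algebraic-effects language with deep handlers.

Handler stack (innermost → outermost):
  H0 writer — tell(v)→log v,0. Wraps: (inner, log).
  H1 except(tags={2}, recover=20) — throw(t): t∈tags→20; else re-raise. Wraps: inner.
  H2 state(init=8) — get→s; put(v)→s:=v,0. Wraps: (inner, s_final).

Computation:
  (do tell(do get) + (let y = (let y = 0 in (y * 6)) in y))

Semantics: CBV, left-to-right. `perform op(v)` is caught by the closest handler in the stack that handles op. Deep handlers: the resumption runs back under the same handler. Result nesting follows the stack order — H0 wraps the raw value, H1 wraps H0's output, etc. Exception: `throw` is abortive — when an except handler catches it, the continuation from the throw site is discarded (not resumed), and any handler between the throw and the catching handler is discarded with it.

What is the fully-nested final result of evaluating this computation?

Answer: ((0, (8)), 8)

Working:
get @ H2 ⇒ 8
tell(8) @ H0 ⇒ log+=8
H0 returns (0, (8))
H1 returns (0, (8))
H2 returns ((0, (8)), 8)
= ((0, (8)), 8)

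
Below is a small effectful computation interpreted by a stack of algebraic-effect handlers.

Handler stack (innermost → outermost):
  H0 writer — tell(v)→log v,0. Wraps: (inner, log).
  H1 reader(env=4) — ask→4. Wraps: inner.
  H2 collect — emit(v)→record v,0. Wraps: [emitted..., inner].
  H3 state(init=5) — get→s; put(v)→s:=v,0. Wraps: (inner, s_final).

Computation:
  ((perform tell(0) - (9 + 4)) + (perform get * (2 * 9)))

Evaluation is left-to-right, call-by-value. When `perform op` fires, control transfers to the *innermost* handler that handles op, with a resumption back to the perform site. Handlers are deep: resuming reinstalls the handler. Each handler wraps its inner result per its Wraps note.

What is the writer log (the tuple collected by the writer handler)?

Evaluation trace:
tell(0) @ H0 ⇒ log+=0
get @ H3 ⇒ 5
H0 returns (77, (0))
H1 returns (77, (0))
H2 returns [(77, (0))]
H3 returns ([(77, (0))], 5)
= ([(77, (0))], 5)

Answer: (0)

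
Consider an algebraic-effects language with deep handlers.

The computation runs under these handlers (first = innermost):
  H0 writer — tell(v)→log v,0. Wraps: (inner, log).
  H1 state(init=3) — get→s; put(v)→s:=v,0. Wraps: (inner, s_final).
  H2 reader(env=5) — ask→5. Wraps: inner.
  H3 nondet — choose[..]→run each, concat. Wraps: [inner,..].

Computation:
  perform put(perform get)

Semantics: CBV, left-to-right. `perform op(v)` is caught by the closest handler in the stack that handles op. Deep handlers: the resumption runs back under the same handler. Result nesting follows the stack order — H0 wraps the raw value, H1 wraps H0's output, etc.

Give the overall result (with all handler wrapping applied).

Step-by-step:
get @ H1 ⇒ 3
put(3) @ H1 ⇒ s:=3
H0 returns (0, ())
H1 returns ((0, ()), 3)
H2 returns ((0, ()), 3)
H3 returns [((0, ()), 3)]
= [((0, ()), 3)]

Answer: [((0, ()), 3)]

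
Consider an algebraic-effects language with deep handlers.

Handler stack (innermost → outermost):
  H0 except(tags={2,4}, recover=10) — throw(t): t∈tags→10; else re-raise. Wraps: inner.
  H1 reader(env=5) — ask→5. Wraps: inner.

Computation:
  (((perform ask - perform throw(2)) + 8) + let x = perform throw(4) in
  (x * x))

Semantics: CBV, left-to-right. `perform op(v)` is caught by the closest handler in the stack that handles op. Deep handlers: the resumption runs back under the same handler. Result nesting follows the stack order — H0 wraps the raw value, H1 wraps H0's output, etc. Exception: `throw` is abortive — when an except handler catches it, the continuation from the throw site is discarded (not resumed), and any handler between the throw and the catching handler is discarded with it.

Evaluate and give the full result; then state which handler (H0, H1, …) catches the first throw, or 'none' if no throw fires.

Step-by-step:
ask @ H1 ⇒ 5
throw(2) @ H0 caught ⇒ 10
H1 returns 10
= 10

Answer: 10 ; first throw caught by: H0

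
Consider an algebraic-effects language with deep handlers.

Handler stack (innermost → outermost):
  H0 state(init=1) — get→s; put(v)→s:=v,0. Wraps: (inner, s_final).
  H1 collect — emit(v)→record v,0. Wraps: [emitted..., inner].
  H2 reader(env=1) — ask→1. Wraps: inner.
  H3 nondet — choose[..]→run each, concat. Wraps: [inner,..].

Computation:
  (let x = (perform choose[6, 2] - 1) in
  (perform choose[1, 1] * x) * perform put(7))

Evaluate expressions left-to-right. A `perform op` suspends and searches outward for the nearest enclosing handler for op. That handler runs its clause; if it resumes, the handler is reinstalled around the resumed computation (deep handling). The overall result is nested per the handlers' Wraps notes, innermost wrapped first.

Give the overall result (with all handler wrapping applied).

Answer: [[(0, 7)], [(0, 7)], [(0, 7)], [(0, 7)]]

Evaluation trace:
choose[6, 2] @ H3
  branch[0] choose=6:
    choose[1, 1] @ H3
      branch[0] choose=1:
        put(7) @ H0 ⇒ s:=7
        H0 returns (0, 7)
        H1 returns [(0, 7)]
        H2 returns [(0, 7)]
        H3 returns [[(0, 7)]]
      branch[1] choose=1:
        put(7) @ H0 ⇒ s:=7
        H0 returns (0, 7)
        H1 returns [(0, 7)]
        H2 returns [(0, 7)]
        H3 returns [[(0, 7)]]
  branch[1] choose=2:
    choose[1, 1] @ H3
      branch[0] choose=1:
        put(7) @ H0 ⇒ s:=7
        H0 returns (0, 7)
        H1 returns [(0, 7)]
        H2 returns [(0, 7)]
        H3 returns [[(0, 7)]]
      branch[1] choose=1:
        put(7) @ H0 ⇒ s:=7
        H0 returns (0, 7)
        H1 returns [(0, 7)]
        H2 returns [(0, 7)]
        H3 returns [[(0, 7)]]
= [[(0, 7)], [(0, 7)], [(0, 7)], [(0, 7)]]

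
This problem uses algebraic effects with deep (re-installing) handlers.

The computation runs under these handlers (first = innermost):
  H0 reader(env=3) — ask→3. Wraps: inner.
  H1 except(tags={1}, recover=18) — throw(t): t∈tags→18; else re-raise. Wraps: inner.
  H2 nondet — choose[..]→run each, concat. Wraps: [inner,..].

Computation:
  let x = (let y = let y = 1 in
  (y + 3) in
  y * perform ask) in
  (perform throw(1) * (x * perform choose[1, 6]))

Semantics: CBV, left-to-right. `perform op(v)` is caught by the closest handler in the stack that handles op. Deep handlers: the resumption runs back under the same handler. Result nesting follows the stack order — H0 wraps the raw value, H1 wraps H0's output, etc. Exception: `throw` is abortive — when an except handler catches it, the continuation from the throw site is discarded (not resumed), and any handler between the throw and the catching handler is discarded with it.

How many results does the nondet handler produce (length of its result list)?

Evaluation trace:
ask @ H0 ⇒ 3
throw(1) @ H1 caught ⇒ 18
H2 returns [18]
= [18]

Answer: 1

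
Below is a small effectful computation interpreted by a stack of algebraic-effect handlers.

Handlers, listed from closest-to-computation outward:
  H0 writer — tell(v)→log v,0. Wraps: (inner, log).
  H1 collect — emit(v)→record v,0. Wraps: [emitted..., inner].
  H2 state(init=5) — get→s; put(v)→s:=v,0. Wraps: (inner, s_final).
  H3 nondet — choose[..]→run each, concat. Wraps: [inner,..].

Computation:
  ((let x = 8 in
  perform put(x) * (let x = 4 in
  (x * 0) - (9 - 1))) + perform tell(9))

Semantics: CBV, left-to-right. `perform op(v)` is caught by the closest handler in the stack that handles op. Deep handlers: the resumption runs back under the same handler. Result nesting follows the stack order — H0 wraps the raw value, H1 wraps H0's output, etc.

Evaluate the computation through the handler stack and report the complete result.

Answer: [([(0, (9))], 8)]

Step-by-step:
put(8) @ H2 ⇒ s:=8
tell(9) @ H0 ⇒ log+=9
H0 returns (0, (9))
H1 returns [(0, (9))]
H2 returns ([(0, (9))], 8)
H3 returns [([(0, (9))], 8)]
= [([(0, (9))], 8)]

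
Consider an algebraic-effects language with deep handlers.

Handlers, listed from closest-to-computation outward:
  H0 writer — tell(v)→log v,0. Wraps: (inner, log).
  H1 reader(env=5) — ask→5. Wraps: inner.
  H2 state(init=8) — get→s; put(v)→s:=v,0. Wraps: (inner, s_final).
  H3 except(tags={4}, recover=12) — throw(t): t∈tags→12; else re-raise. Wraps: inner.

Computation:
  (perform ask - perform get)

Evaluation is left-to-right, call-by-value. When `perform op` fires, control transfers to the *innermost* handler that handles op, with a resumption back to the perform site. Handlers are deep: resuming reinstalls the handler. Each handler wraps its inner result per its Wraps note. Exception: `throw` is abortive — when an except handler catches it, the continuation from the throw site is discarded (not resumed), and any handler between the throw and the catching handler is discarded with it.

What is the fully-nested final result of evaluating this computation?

Evaluation trace:
ask @ H1 ⇒ 5
get @ H2 ⇒ 8
H0 returns (-3, ())
H1 returns (-3, ())
H2 returns ((-3, ()), 8)
H3 returns ((-3, ()), 8)
= ((-3, ()), 8)

Answer: ((-3, ()), 8)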